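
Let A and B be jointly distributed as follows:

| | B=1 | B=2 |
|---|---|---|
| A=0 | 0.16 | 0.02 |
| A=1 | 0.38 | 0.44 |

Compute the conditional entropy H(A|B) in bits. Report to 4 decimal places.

0.5921 bits

Marginals: p(A) = (0.1800, 0.8200), p(B) = (0.5400, 0.4600).
H(A|B) = Σ p(B) · H(A|B=·).
  B=1: p=0.5400, H(A|B=1) = 0.8767
  B=2: p=0.4600, H(A|B=2) = 0.2580
Weighted sum = 0.5921 bits.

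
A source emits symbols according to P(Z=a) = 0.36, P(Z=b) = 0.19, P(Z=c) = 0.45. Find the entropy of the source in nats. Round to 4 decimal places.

H(Z) = −Σ p·ln p.
  −(0.36)·ln(0.36) = 0.36779
  −(0.19)·ln(0.19) = 0.31554
  −(0.45)·ln(0.45) = 0.35933
Sum: 0.36779 + 0.31554 + 0.35933 = 1.0427 nats.

1.0427 nats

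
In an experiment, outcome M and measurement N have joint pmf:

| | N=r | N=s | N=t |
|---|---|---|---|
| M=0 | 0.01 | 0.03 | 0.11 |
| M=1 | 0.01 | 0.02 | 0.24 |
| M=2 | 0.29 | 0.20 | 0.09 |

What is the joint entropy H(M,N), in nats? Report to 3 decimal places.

1.758 nats

H(M,N) = −Σ p(x,y)·ln p(x,y) over all 9 cells.
  cell (0,r): −0.01·ln0.01 = 0.0461
  cell (0,s): −0.03·ln0.03 = 0.1052
  cell (0,t): −0.11·ln0.11 = 0.2428
  cell (1,r): −0.01·ln0.01 = 0.0461
  cell (1,s): −0.02·ln0.02 = 0.0782
  cell (1,t): −0.24·ln0.24 = 0.3425
  cell (2,r): −0.29·ln0.29 = 0.3590
  cell (2,s): −0.20·ln0.20 = 0.3219
  cell (2,t): −0.09·ln0.09 = 0.2167
Sum = 1.758 nats.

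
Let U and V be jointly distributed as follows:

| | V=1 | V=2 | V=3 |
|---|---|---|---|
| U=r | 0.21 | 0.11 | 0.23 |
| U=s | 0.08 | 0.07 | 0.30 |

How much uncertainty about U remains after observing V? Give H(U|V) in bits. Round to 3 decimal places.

Marginals: p(U) = (0.5500, 0.4500), p(V) = (0.2900, 0.1800, 0.5300).
H(U|V) = Σ p(V) · H(U|V=·).
  V=1: p=0.2900, H(U|V=1) = 0.8498
  V=2: p=0.1800, H(U|V=2) = 0.9641
  V=3: p=0.5300, H(U|V=3) = 0.9874
Weighted sum = 0.943 bits.

0.943 bits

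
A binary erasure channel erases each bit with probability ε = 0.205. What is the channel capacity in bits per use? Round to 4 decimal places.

Binary erasure channel: capacity C = 1 − ε.
C = 1 − 0.205 = 0.7950 bits per channel use.

0.7950 bits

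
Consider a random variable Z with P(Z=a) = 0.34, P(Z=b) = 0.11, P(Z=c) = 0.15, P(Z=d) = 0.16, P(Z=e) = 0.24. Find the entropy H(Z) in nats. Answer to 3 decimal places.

H(Z) = −Σ p·ln p.
  −(0.34)·ln(0.34) = 0.3668
  −(0.11)·ln(0.11) = 0.2428
  −(0.15)·ln(0.15) = 0.2846
  −(0.16)·ln(0.16) = 0.2932
  −(0.24)·ln(0.24) = 0.3425
Sum: 0.3668 + 0.2428 + 0.2846 + 0.2932 + 0.3425 = 1.530 nats.

1.530 nats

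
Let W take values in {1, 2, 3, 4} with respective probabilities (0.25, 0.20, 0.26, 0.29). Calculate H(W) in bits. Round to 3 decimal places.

1.988 bits

H(W) = −Σ p·log₂ p.
  −(0.25)·log₂(0.25) = 0.5000
  −(0.20)·log₂(0.20) = 0.4644
  −(0.26)·log₂(0.26) = 0.5053
  −(0.29)·log₂(0.29) = 0.5179
Sum: 0.5000 + 0.4644 + 0.5053 + 0.5179 = 1.988 bits.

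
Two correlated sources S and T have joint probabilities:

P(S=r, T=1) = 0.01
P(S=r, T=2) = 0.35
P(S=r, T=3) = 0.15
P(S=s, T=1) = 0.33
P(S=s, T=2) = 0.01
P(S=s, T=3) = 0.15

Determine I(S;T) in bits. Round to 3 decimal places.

Marginals: p(S) = (0.5100, 0.4900), p(T) = (0.3400, 0.3600, 0.3000).
I(S;T) = H(S) + H(T) − H(S,T).
H(S) = 0.9997, H(T) = 1.5809, H(S,T) = 2.0119.
I(S;T) = 0.9997 + 1.5809 − 2.0119 = 0.569 bits.

0.569 bits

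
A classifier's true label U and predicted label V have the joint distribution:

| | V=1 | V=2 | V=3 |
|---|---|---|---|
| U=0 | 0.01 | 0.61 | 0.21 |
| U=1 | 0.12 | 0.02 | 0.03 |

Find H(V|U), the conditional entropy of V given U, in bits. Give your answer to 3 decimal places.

0.948 bits

Marginals: p(U) = (0.8300, 0.1700), p(V) = (0.1300, 0.6300, 0.2400).
H(V|U) = Σ p(U) · H(V|U=·).
  U=0: p=0.8300, H(V|U=0) = 0.9050
  U=1: p=0.1700, H(V|U=1) = 1.1596
Weighted sum = 0.948 bits.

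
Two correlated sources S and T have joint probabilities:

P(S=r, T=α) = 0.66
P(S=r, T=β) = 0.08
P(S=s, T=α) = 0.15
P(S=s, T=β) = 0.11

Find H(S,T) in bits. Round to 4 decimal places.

H(S,T) = −Σ p(x,y)·log₂ p(x,y) over all 4 cells.
  cell (r,α): −0.66·log₂0.66 = 0.39564
  cell (r,β): −0.08·log₂0.08 = 0.29151
  cell (s,α): −0.15·log₂0.15 = 0.41054
  cell (s,β): −0.11·log₂0.11 = 0.35029
Sum = 1.4480 bits.

1.4480 bits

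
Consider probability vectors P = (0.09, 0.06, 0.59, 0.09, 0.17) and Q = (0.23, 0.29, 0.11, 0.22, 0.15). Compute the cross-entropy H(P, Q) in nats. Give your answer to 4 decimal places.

H(P,Q) = −Σ p·ln q.
  −0.09·ln(0.23) = 0.13227
  −0.06·ln(0.29) = 0.07427
  −0.59·ln(0.11) = 1.30229
  −0.09·ln(0.22) = 0.13627
  −0.17·ln(0.15) = 0.32251
H(P,Q) = 1.9676 nats.

1.9676 nats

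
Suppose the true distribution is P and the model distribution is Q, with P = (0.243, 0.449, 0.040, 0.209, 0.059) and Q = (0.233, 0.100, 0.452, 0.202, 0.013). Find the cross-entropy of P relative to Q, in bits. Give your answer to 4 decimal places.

2.9000 bits

H(P,Q) = −Σ p·log₂ q.
  −0.243·log₂(0.233) = 0.51069
  −0.449·log₂(0.100) = 1.49155
  −0.040·log₂(0.452) = 0.04582
  −0.209·log₂(0.202) = 0.48228
  −0.059·log₂(0.013) = 0.36966
H(P,Q) = 2.9000 bits.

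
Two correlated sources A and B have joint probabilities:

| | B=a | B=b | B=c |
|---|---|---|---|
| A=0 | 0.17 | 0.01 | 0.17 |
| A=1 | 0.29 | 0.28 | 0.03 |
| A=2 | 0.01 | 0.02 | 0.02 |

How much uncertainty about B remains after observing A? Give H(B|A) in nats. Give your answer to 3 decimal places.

0.848 nats

Chain rule: H(B|A) = H(A,B) − H(A).
Marginals: p(A) = (0.3500, 0.6000, 0.0500), p(B) = (0.4700, 0.3100, 0.2200).
H(A,B) = 1.6717 nats; H(A) = 0.8237 nats.
H(B|A) = 1.6717 − 0.8237 = 0.848 nats.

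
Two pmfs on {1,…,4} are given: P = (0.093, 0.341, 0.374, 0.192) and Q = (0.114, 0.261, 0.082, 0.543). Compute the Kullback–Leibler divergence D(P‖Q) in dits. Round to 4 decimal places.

D(P‖Q) = Σ p·log₁₀(p/q).
  0.093·log₁₀(0.093/0.114) = -0.00822
  0.341·log₁₀(0.341/0.261) = 0.03959
  0.374·log₁₀(0.374/0.082) = 0.24649
  0.192·log₁₀(0.192/0.543) = -0.08669
D(P‖Q) = 0.1912 dits.

0.1912 dits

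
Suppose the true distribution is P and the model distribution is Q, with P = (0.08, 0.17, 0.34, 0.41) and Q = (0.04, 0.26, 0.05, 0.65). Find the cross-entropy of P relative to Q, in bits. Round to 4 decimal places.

H(P,Q) = −Σ p·log₂ q.
  −0.08·log₂(0.04) = 0.37151
  −0.17·log₂(0.26) = 0.33038
  −0.34·log₂(0.05) = 1.46946
  −0.41·log₂(0.65) = 0.25481
H(P,Q) = 2.4262 bits.

2.4262 bits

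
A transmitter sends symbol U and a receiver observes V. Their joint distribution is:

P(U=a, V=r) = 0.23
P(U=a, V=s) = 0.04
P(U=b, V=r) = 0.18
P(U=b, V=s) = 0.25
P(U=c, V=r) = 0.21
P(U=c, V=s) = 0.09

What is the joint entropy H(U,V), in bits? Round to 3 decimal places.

H(U,V) = −Σ p(x,y)·log₂ p(x,y) over all 6 cells.
  cell (a,r): −0.23·log₂0.23 = 0.4877
  cell (a,s): −0.04·log₂0.04 = 0.1858
  cell (b,r): −0.18·log₂0.18 = 0.4453
  cell (b,s): −0.25·log₂0.25 = 0.5000
  cell (c,r): −0.21·log₂0.21 = 0.4728
  cell (c,s): −0.09·log₂0.09 = 0.3127
Sum = 2.404 bits.

2.404 bits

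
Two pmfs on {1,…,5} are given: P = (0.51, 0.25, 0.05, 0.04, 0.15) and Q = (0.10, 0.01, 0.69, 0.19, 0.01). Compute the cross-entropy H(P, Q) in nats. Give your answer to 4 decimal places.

H(P,Q) = −Σ p·ln q.
  −0.51·ln(0.10) = 1.17432
  −0.25·ln(0.01) = 1.15129
  −0.05·ln(0.69) = 0.01855
  −0.04·ln(0.19) = 0.06643
  −0.15·ln(0.01) = 0.69078
H(P,Q) = 3.1014 nats.

3.1014 nats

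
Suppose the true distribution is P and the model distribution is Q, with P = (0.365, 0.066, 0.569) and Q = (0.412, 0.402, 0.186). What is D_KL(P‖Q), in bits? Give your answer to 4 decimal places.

D(P‖Q) = Σ p·log₂(p/q).
  0.365·log₂(0.365/0.412) = -0.06378
  0.066·log₂(0.066/0.402) = -0.17204
  0.569·log₂(0.569/0.186) = 0.91787
D(P‖Q) = 0.6820 bits.

0.6820 bits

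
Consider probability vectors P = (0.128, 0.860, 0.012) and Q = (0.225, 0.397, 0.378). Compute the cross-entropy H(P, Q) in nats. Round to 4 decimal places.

0.9971 nats

H(P,Q) = −Σ p·ln q.
  −0.128·ln(0.225) = 0.19093
  −0.860·ln(0.397) = 0.79448
  −0.012·ln(0.378) = 0.01167
H(P,Q) = 0.9971 nats.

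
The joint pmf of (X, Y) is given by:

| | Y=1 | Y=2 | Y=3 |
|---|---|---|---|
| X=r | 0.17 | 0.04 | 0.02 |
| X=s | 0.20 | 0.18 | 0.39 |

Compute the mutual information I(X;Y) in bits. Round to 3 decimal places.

Marginals: p(X) = (0.2300, 0.7700), p(Y) = (0.3700, 0.2200, 0.4100).
I(X;Y) = H(X) + H(Y) − H(X,Y).
H(X) = 0.7780, H(Y) = 1.5387, H(X,Y) = 2.1727.
I(X;Y) = 0.7780 + 1.5387 − 2.1727 = 0.144 bits.

0.144 bits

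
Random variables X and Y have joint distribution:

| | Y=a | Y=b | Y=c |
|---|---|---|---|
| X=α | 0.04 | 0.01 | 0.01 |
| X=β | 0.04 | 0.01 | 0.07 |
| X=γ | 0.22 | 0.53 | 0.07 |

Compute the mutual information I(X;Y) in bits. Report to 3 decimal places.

0.177 bits

Marginals: p(X) = (0.0600, 0.1200, 0.8200), p(Y) = (0.3000, 0.5500, 0.1500).
I(X;Y) = Σ p(x,y)·log₂[p(x,y)/(p(x)p(y))].
  (α,a): 0.04·log₂(2.2222) = 0.0461
  (α,b): 0.01·log₂(0.3030) = -0.0172
  (α,c): 0.01·log₂(1.1111) = 0.0015
  (β,a): 0.04·log₂(1.1111) = 0.0061
  (β,b): 0.01·log₂(0.1515) = -0.0272
  (β,c): 0.07·log₂(3.8889) = 0.1372
  (γ,a): 0.22·log₂(0.8943) = -0.0355
  (γ,b): 0.53·log₂(1.1752) = 0.1234
  (γ,c): 0.07·log₂(0.5691) = -0.0569
Sum = 0.177 bits.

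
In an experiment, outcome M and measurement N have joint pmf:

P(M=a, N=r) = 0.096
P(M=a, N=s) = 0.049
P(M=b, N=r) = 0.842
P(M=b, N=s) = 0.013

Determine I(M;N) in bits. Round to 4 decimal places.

Marginals: p(M) = (0.1450, 0.8550), p(N) = (0.9380, 0.0620).
I(M;N) = H(M) + H(N) − H(M,N).
H(M) = 0.5972, H(N) = 0.3353, H(M,N) = 0.8281.
I(M;N) = 0.5972 + 0.3353 − 0.8281 = 0.1044 bits.

0.1044 bits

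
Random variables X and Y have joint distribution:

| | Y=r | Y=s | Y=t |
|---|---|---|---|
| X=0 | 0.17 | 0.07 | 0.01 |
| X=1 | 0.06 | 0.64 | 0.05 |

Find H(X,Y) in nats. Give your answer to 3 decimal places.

H(X,Y) = −Σ p(x,y)·ln p(x,y) over all 6 cells.
  cell (0,r): −0.17·ln0.17 = 0.3012
  cell (0,s): −0.07·ln0.07 = 0.1861
  cell (0,t): −0.01·ln0.01 = 0.0461
  cell (1,r): −0.06·ln0.06 = 0.1688
  cell (1,s): −0.64·ln0.64 = 0.2856
  cell (1,t): −0.05·ln0.05 = 0.1498
Sum = 1.138 nats.

1.138 nats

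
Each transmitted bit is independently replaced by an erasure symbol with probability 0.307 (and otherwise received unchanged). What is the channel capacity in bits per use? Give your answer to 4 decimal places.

Binary erasure channel: capacity C = 1 − ε.
C = 1 − 0.307 = 0.6930 bits per channel use.

0.6930 bits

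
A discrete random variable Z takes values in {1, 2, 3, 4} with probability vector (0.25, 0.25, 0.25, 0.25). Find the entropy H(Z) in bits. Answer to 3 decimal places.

H(Z) = −Σ p·log₂ p.
  −(0.25)·log₂(0.25) = 0.5000
  −(0.25)·log₂(0.25) = 0.5000
  −(0.25)·log₂(0.25) = 0.5000
  −(0.25)·log₂(0.25) = 0.5000
Sum: 0.5000 + 0.5000 + 0.5000 + 0.5000 = 2.000 bits.

2.000 bits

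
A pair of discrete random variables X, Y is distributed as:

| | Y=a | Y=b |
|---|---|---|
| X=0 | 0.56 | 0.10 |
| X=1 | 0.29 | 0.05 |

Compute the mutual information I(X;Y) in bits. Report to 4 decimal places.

Marginals: p(X) = (0.6600, 0.3400), p(Y) = (0.8500, 0.1500).
I(X;Y) = H(X) + H(Y) − H(X,Y).
H(X) = 0.9248, H(Y) = 0.6098, H(X,Y) = 1.5346.
I(X;Y) = 0.9248 + 0.6098 − 1.5346 = 0.0000 bits.

0.0000 bits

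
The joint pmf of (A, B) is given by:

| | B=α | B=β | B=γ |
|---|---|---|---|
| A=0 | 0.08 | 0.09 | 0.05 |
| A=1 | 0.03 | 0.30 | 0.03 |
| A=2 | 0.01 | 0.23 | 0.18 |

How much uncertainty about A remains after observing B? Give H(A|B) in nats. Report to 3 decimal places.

0.932 nats

Marginals: p(A) = (0.2200, 0.3600, 0.4200), p(B) = (0.1200, 0.6200, 0.2600).
H(A|B) = Σ p(B) · H(A|B=·).
  B=α: p=0.1200, H(A|B=α) = 0.8240
  B=β: p=0.6200, H(A|B=β) = 0.9993
  B=γ: p=0.2600, H(A|B=γ) = 0.8208
Weighted sum = 0.932 nats.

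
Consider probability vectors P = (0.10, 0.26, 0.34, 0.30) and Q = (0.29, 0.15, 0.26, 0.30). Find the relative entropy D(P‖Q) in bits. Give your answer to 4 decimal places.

0.1843 bits

D(P‖Q) = Σ p·log₂(p/q).
  0.10·log₂(0.10/0.29) = -0.15361
  0.26·log₂(0.26/0.15) = 0.20632
  0.34·log₂(0.34/0.26) = 0.13159
  0.30·log₂(0.30/0.30) = 0.00000
D(P‖Q) = 0.1843 bits.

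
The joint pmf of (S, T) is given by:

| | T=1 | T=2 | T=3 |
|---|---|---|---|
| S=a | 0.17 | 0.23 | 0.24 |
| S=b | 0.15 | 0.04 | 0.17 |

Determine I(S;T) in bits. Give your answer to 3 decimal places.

0.059 bits

Marginals: p(S) = (0.6400, 0.3600), p(T) = (0.3200, 0.2700, 0.4100).
I(S;T) = H(S) + H(T) − H(S,T).
H(S) = 0.9427, H(T) = 1.5634, H(S,T) = 2.4473.
I(S;T) = 0.9427 + 1.5634 − 2.4473 = 0.059 bits.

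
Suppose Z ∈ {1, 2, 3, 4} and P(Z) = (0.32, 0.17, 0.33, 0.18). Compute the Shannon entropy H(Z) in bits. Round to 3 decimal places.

H(Z) = −Σ p·log₂ p.
  −(0.32)·log₂(0.32) = 0.5260
  −(0.17)·log₂(0.17) = 0.4346
  −(0.33)·log₂(0.33) = 0.5278
  −(0.18)·log₂(0.18) = 0.4453
Sum: 0.5260 + 0.4346 + 0.5278 + 0.4453 = 1.934 bits.

1.934 bits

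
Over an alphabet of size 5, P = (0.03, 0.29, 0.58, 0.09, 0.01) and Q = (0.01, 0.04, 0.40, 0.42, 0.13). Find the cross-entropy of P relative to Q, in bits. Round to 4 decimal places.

2.4548 bits

H(P,Q) = −Σ p·log₂ q.
  −0.03·log₂(0.01) = 0.19932
  −0.29·log₂(0.04) = 1.34672
  −0.58·log₂(0.40) = 0.76672
  −0.09·log₂(0.42) = 0.11264
  −0.01·log₂(0.13) = 0.02943
H(P,Q) = 2.4548 bits.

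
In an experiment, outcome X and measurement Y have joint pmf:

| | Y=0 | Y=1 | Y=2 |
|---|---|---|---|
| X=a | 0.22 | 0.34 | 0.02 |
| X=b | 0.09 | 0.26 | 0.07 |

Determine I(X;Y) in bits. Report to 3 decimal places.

Marginals: p(X) = (0.5800, 0.4200), p(Y) = (0.3100, 0.6000, 0.0900).
I(X;Y) = H(X) + H(Y) − H(X,Y).
H(X) = 0.9815, H(Y) = 1.2786, H(X,Y) = 2.2091.
I(X;Y) = 0.9815 + 1.2786 − 2.2091 = 0.051 bits.

0.051 bits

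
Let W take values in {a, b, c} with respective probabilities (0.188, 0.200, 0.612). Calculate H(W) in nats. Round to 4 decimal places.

H(W) = −Σ p·ln p.
  −(0.188)·ln(0.188) = 0.31421
  −(0.200)·ln(0.200) = 0.32189
  −(0.612)·ln(0.612) = 0.30051
Sum: 0.31421 + 0.32189 + 0.30051 = 0.9366 nats.

0.9366 nats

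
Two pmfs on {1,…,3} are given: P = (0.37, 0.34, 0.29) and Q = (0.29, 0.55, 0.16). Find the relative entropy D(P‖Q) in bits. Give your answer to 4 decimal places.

0.1429 bits

D(P‖Q) = Σ p·log₂(p/q).
  0.37·log₂(0.37/0.29) = 0.13004
  0.34·log₂(0.34/0.55) = -0.23592
  0.29·log₂(0.29/0.16) = 0.24881
D(P‖Q) = 0.1429 bits.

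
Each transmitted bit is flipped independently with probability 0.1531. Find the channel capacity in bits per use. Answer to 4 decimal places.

Binary symmetric channel: C = 1 − h₂(ε) where h₂ is the binary entropy function.
h₂(0.1531) = −0.1531·log₂0.1531 − 0.8469·log₂0.8469 = 0.6175.
C = 1 − 0.6175 = 0.3825 bits per channel use.

0.3825 bits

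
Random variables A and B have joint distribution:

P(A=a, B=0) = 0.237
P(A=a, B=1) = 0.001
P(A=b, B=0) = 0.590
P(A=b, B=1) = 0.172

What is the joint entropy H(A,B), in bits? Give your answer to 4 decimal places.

H(A,B) = −Σ p(x,y)·log₂ p(x,y) over all 4 cells.
  cell (a,0): −0.237·log₂0.237 = 0.49226
  cell (a,1): −0.001·log₂0.001 = 0.00997
  cell (b,0): −0.590·log₂0.590 = 0.44912
  cell (b,1): −0.172·log₂0.172 = 0.43680
Sum = 1.3881 bits.

1.3881 bits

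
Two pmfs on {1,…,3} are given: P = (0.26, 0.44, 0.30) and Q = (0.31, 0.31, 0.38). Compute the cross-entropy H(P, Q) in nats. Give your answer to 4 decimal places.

1.1101 nats

H(P,Q) = −Σ p·ln q.
  −0.26·ln(0.31) = 0.30451
  −0.44·ln(0.31) = 0.51532
  −0.30·ln(0.38) = 0.29028
H(P,Q) = 1.1101 nats.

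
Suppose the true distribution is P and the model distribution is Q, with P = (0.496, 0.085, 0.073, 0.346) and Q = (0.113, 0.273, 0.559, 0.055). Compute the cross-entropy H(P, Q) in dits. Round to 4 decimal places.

H(P,Q) = −Σ p·log₁₀ q.
  −0.496·log₁₀(0.113) = 0.46967
  −0.085·log₁₀(0.273) = 0.04793
  −0.073·log₁₀(0.559) = 0.01844
  −0.346·log₁₀(0.055) = 0.43583
H(P,Q) = 0.9719 dits.

0.9719 dits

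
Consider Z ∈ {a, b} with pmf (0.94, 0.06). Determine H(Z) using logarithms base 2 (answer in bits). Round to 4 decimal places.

0.3274 bits

H(Z) = −Σ p·log₂ p.
  −(0.94)·log₂(0.94) = 0.08391
  −(0.06)·log₂(0.06) = 0.24353
Sum: 0.08391 + 0.24353 = 0.3274 bits.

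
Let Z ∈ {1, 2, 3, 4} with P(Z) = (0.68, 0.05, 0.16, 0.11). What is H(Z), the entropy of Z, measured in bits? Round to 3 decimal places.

1.368 bits

H(Z) = −Σ p·log₂ p.
  −(0.68)·log₂(0.68) = 0.3783
  −(0.05)·log₂(0.05) = 0.2161
  −(0.16)·log₂(0.16) = 0.4230
  −(0.11)·log₂(0.11) = 0.3503
Sum: 0.3783 + 0.2161 + 0.4230 + 0.3503 = 1.368 bits.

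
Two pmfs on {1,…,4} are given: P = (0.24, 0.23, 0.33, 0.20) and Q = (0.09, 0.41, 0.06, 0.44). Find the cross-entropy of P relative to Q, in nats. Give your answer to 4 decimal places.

1.8756 nats

H(P,Q) = −Σ p·ln q.
  −0.24·ln(0.09) = 0.57791
  −0.23·ln(0.41) = 0.20507
  −0.33·ln(0.06) = 0.92843
  −0.20·ln(0.44) = 0.16420
H(P,Q) = 1.8756 nats.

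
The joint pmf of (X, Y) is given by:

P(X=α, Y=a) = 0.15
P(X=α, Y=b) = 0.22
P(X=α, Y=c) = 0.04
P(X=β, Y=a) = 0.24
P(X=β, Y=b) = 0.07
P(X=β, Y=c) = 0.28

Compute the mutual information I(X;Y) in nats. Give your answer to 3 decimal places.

Marginals: p(X) = (0.4100, 0.5900), p(Y) = (0.3900, 0.2900, 0.3200).
I(X;Y) = Σ p(x,y)·ln[p(x,y)/(p(x)p(y))].
  (α,a): 0.15·ln(0.9381) = -0.0096
  (α,b): 0.22·ln(1.8503) = 0.1354
  (α,c): 0.04·ln(0.3049) = -0.0475
  (β,a): 0.24·ln(1.0430) = 0.0101
  (β,b): 0.07·ln(0.4091) = -0.0626
  (β,c): 0.28·ln(1.4831) = 0.1103
Sum = 0.136 nats.

0.136 nats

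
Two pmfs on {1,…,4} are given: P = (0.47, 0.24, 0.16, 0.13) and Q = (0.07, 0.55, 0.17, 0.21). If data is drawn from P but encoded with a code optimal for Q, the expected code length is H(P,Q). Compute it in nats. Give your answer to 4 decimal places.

H(P,Q) = −Σ p·ln q.
  −0.47·ln(0.07) = 1.24985
  −0.24·ln(0.55) = 0.14348
  −0.16·ln(0.17) = 0.28351
  −0.13·ln(0.21) = 0.20288
H(P,Q) = 1.8797 nats.

1.8797 nats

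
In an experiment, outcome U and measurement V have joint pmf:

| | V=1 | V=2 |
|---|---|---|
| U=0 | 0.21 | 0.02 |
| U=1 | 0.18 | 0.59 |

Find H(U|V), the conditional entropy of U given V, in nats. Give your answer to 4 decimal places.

0.3572 nats

Marginals: p(U) = (0.2300, 0.7700), p(V) = (0.3900, 0.6100).
H(U|V) = Σ p(V) · H(U|V=·).
  V=1: p=0.3900, H(U|V=1) = 0.6902
  V=2: p=0.6100, H(U|V=2) = 0.1443
Weighted sum = 0.3572 nats.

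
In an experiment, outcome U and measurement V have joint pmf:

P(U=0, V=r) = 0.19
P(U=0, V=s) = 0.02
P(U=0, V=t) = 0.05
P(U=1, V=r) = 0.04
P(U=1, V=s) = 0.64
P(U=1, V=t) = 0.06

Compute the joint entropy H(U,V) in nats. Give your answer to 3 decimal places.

H(U,V) = −Σ p(x,y)·ln p(x,y) over all 6 cells.
  cell (0,r): −0.19·ln0.19 = 0.3155
  cell (0,s): −0.02·ln0.02 = 0.0782
  cell (0,t): −0.05·ln0.05 = 0.1498
  cell (1,r): −0.04·ln0.04 = 0.1288
  cell (1,s): −0.64·ln0.64 = 0.2856
  cell (1,t): −0.06·ln0.06 = 0.1688
Sum = 1.127 nats.

1.127 nats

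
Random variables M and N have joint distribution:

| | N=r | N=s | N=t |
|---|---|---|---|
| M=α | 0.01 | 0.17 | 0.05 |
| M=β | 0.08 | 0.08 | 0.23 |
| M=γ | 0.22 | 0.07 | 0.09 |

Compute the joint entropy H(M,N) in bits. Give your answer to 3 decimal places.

2.850 bits

H(M,N) = −Σ p(x,y)·log₂ p(x,y) over all 9 cells.
  cell (α,r): −0.01·log₂0.01 = 0.0664
  cell (α,s): −0.17·log₂0.17 = 0.4346
  cell (α,t): −0.05·log₂0.05 = 0.2161
  cell (β,r): −0.08·log₂0.08 = 0.2915
  cell (β,s): −0.08·log₂0.08 = 0.2915
  cell (β,t): −0.23·log₂0.23 = 0.4877
  cell (γ,r): −0.22·log₂0.22 = 0.4806
  cell (γ,s): −0.07·log₂0.07 = 0.2686
  cell (γ,t): −0.09·log₂0.09 = 0.3127
Sum = 2.850 bits.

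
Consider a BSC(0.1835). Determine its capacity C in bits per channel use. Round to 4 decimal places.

Binary symmetric channel: C = 1 − h₂(ε) where h₂ is the binary entropy function.
h₂(0.1835) = −0.1835·log₂0.1835 − 0.8165·log₂0.8165 = 0.6877.
C = 1 − 0.6877 = 0.3123 bits per channel use.

0.3123 bits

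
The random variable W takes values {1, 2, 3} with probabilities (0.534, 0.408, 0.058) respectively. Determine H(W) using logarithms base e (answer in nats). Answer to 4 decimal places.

0.8659 nats

H(W) = −Σ p·ln p.
  −(0.534)·ln(0.534) = 0.33501
  −(0.408)·ln(0.408) = 0.36577
  −(0.058)·ln(0.058) = 0.16514
Sum: 0.33501 + 0.36577 + 0.16514 = 0.8659 nats.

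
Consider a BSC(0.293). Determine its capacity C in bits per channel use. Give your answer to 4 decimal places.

0.1274 bits

Binary symmetric channel: C = 1 − h₂(ε) where h₂ is the binary entropy function.
h₂(0.293) = −0.293·log₂0.293 − 0.707·log₂0.707 = 0.8726.
C = 1 − 0.8726 = 0.1274 bits per channel use.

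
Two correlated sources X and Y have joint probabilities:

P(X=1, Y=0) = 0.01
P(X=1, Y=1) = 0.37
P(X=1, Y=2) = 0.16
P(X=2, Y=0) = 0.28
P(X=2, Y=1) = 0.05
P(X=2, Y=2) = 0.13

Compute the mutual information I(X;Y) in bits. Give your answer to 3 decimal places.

0.424 bits

Marginals: p(X) = (0.5400, 0.4600), p(Y) = (0.2900, 0.4200, 0.2900).
I(X;Y) = H(X) + H(Y) − H(X,Y).
H(X) = 0.9954, H(Y) = 1.5615, H(X,Y) = 2.1331.
I(X;Y) = 0.9954 + 1.5615 − 2.1331 = 0.424 bits.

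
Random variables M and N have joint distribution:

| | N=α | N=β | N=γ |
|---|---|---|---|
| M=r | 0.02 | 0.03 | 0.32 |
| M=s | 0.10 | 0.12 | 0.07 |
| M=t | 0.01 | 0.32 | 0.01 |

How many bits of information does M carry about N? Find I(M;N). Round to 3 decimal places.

0.584 bits

Marginals: p(M) = (0.3700, 0.2900, 0.3400), p(N) = (0.1300, 0.4700, 0.4000).
I(M;N) = H(M) + H(N) − H(M,N).
H(M) = 1.5778, H(N) = 1.4234, H(M,N) = 2.4174.
I(M;N) = 1.5778 + 1.4234 − 2.4174 = 0.584 bits.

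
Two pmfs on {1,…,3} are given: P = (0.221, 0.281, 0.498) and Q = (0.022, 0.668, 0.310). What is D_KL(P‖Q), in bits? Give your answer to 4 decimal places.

D(P‖Q) = Σ p·log₂(p/q).
  0.221·log₂(0.221/0.022) = 0.73559
  0.281·log₂(0.281/0.668) = -0.35105
  0.498·log₂(0.498/0.310) = 0.34057
D(P‖Q) = 0.7251 bits.

0.7251 bits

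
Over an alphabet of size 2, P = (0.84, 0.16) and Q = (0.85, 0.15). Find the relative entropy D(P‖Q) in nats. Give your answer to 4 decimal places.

D(P‖Q) = Σ p·ln(p/q).
  0.84·ln(0.84/0.85) = -0.00994
  0.16·ln(0.16/0.15) = 0.01033
D(P‖Q) = 0.0004 nats.

0.0004 nats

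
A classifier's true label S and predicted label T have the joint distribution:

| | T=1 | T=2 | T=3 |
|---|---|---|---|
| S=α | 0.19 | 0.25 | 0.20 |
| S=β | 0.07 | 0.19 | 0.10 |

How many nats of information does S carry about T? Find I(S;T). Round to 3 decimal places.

Marginals: p(S) = (0.6400, 0.3600), p(T) = (0.2600, 0.4400, 0.3000).
I(S;T) = Σ p(x,y)·ln[p(x,y)/(p(x)p(y))].
  (α,1): 0.19·ln(1.1418) = 0.0252
  (α,2): 0.25·ln(0.8878) = -0.0298
  (α,3): 0.20·ln(1.0417) = 0.0082
  (β,1): 0.07·ln(0.7479) = -0.0203
  (β,2): 0.19·ln(1.1995) = 0.0346
  (β,3): 0.10·ln(0.9259) = -0.0077
Sum = 0.010 nats.

0.010 nats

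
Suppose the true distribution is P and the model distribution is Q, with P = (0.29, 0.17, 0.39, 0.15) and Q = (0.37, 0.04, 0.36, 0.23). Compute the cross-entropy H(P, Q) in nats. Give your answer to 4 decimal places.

H(P,Q) = −Σ p·ln q.
  −0.29·ln(0.37) = 0.28833
  −0.17·ln(0.04) = 0.54721
  −0.39·ln(0.36) = 0.39844
  −0.15·ln(0.23) = 0.22045
H(P,Q) = 1.4544 nats.

1.4544 nats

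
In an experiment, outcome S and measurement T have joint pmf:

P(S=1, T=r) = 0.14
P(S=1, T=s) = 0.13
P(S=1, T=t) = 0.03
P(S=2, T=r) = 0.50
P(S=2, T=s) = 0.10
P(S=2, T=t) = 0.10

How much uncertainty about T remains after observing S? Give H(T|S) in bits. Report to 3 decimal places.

1.215 bits

Chain rule: H(T|S) = H(S,T) − H(S).
Marginals: p(S) = (0.3000, 0.7000), p(T) = (0.6400, 0.2300, 0.1300).
H(S,T) = 2.0959 bits; H(S) = 0.8813 bits.
H(T|S) = 2.0959 − 0.8813 = 1.215 bits.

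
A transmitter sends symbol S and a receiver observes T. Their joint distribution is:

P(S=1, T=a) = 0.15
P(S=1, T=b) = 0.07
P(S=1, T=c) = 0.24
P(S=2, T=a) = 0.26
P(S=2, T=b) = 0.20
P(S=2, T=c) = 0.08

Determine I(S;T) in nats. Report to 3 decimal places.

0.086 nats

Marginals: p(S) = (0.4600, 0.5400), p(T) = (0.4100, 0.2700, 0.3200).
I(S;T) = Σ p(x,y)·ln[p(x,y)/(p(x)p(y))].
  (1,a): 0.15·ln(0.7953) = -0.0343
  (1,b): 0.07·ln(0.5636) = -0.0401
  (1,c): 0.24·ln(1.6304) = 0.1173
  (2,a): 0.26·ln(1.1743) = 0.0418
  (2,b): 0.20·ln(1.3717) = 0.0632
  (2,c): 0.08·ln(0.4630) = -0.0616
Sum = 0.086 nats.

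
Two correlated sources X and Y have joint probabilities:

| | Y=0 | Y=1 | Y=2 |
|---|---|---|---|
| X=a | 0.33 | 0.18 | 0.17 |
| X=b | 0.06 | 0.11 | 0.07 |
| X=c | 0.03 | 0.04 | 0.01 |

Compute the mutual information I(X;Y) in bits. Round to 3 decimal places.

0.043 bits

Marginals: p(X) = (0.6800, 0.2400, 0.0800), p(Y) = (0.4200, 0.3300, 0.2500).
I(X;Y) = Σ p(x,y)·log₂[p(x,y)/(p(x)p(y))].
  (a,0): 0.33·log₂(1.1555) = 0.0688
  (a,1): 0.18·log₂(0.8021) = -0.0573
  (a,2): 0.17·log₂(1.0000) = 0.0000
  (b,0): 0.06·log₂(0.5952) = -0.0449
  (b,1): 0.11·log₂(1.3889) = 0.0521
  (b,2): 0.07·log₂(1.1667) = 0.0156
  (c,0): 0.03·log₂(0.8929) = -0.0049
  (c,1): 0.04·log₂(1.5152) = 0.0240
  (c,2): 0.01·log₂(0.5000) = -0.0100
Sum = 0.043 bits.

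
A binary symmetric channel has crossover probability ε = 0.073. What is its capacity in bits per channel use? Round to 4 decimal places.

0.6230 bits

Binary symmetric channel: C = 1 − h₂(ε) where h₂ is the binary entropy function.
h₂(0.073) = −0.073·log₂0.073 − 0.927·log₂0.927 = 0.3770.
C = 1 − 0.3770 = 0.6230 bits per channel use.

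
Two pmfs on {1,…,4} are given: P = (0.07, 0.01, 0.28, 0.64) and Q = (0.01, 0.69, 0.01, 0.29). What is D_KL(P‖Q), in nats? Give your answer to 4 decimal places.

D(P‖Q) = Σ p·ln(p/q).
  0.07·ln(0.07/0.01) = 0.13621
  0.01·ln(0.01/0.69) = -0.04234
  0.28·ln(0.28/0.01) = 0.93302
  0.64·ln(0.64/0.29) = 0.50662
D(P‖Q) = 1.5335 nats.

1.5335 nats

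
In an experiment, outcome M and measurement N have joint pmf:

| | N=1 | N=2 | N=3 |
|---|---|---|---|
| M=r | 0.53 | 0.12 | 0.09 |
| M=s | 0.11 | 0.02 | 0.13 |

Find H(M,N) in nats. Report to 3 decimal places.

1.394 nats

H(M,N) = −Σ p(x,y)·ln p(x,y) over all 6 cells.
  cell (r,1): −0.53·ln0.53 = 0.3365
  cell (r,2): −0.12·ln0.12 = 0.2544
  cell (r,3): −0.09·ln0.09 = 0.2167
  cell (s,1): −0.11·ln0.11 = 0.2428
  cell (s,2): −0.02·ln0.02 = 0.0782
  cell (s,3): −0.13·ln0.13 = 0.2652
Sum = 1.394 nats.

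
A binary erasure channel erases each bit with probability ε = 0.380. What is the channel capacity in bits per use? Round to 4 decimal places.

0.6200 bits

Binary erasure channel: capacity C = 1 − ε.
C = 1 − 0.380 = 0.6200 bits per channel use.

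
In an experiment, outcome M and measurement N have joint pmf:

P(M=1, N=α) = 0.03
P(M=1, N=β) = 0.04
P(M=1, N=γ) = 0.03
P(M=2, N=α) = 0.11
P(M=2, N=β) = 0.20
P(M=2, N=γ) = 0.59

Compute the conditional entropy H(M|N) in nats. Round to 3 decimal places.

0.301 nats

Chain rule: H(M|N) = H(M,N) − H(N).
Marginals: p(M) = (0.1000, 0.9000), p(N) = (0.1400, 0.2400, 0.6200).
H(M,N) = 1.2151 nats; H(N) = 0.9141 nats.
H(M|N) = 1.2151 − 0.9141 = 0.301 nats.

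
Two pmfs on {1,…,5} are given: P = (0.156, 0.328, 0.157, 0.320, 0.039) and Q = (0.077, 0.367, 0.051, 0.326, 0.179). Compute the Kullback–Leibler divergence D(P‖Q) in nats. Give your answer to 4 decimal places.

D(P‖Q) = Σ p·ln(p/q).
  0.156·ln(0.156/0.077) = 0.11014
  0.328·ln(0.328/0.367) = -0.03685
  0.157·ln(0.157/0.051) = 0.17653
  0.320·ln(0.320/0.326) = -0.00594
  0.039·ln(0.039/0.179) = -0.05943
D(P‖Q) = 0.1845 nats.

0.1845 nats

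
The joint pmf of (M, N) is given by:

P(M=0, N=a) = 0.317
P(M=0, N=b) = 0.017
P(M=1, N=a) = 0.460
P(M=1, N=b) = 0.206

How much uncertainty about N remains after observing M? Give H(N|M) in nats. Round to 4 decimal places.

Marginals: p(M) = (0.3340, 0.6660), p(N) = (0.7770, 0.2230).
H(N|M) = Σ p(M) · H(N|M=·).
  M=0: p=0.3340, H(N|M=0) = 0.2012
  M=1: p=0.6660, H(N|M=1) = 0.6185
Weighted sum = 0.4791 nats.

0.4791 nats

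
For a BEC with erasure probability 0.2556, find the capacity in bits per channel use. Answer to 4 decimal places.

Binary erasure channel: capacity C = 1 − ε.
C = 1 − 0.2556 = 0.7444 bits per channel use.

0.7444 bits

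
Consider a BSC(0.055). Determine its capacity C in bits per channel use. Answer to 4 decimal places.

Binary symmetric channel: C = 1 − h₂(ε) where h₂ is the binary entropy function.
h₂(0.055) = −0.055·log₂0.055 − 0.945·log₂0.945 = 0.3073.
C = 1 − 0.3073 = 0.6927 bits per channel use.

0.6927 bits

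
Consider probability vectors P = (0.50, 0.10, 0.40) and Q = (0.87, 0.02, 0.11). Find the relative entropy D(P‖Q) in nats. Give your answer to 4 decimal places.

D(P‖Q) = Σ p·ln(p/q).
  0.50·ln(0.50/0.87) = -0.27694
  0.10·ln(0.10/0.02) = 0.16094
  0.40·ln(0.40/0.11) = 0.51639
D(P‖Q) = 0.4004 nats.

0.4004 nats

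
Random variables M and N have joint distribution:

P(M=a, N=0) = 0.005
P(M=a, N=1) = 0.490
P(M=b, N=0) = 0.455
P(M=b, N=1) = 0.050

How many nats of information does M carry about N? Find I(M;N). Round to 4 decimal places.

0.4989 nats

Marginals: p(M) = (0.4950, 0.5050), p(N) = (0.4600, 0.5400).
I(M;N) = H(M) + H(N) − H(M,N).
H(M) = 0.6931, H(N) = 0.6899, H(M,N) = 0.8841.
I(M;N) = 0.6931 + 0.6899 − 0.8841 = 0.4989 nats.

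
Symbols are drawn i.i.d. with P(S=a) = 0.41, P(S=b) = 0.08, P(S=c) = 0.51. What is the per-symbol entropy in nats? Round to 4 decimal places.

0.9110 nats

H(S) = −Σ p·ln p.
  −(0.41)·ln(0.41) = 0.36556
  −(0.08)·ln(0.08) = 0.20206
  −(0.51)·ln(0.51) = 0.34341
Sum: 0.36556 + 0.20206 + 0.34341 = 0.9110 nats.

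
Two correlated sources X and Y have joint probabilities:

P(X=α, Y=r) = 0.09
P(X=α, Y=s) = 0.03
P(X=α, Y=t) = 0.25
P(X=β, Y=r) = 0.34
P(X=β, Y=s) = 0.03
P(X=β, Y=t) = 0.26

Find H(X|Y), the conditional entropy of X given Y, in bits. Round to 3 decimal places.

0.888 bits

Marginals: p(X) = (0.3700, 0.6300), p(Y) = (0.4300, 0.0600, 0.5100).
H(X|Y) = Σ p(Y) · H(X|Y=·).
  Y=r: p=0.4300, H(X|Y=r) = 0.7401
  Y=s: p=0.0600, H(X|Y=s) = 1.0000
  Y=t: p=0.5100, H(X|Y=t) = 0.9997
Weighted sum = 0.888 bits.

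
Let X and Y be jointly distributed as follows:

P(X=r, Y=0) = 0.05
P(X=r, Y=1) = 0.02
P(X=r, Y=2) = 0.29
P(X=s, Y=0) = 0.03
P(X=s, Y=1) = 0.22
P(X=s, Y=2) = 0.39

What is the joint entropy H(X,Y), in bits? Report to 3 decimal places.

2.009 bits

H(X,Y) = −Σ p(x,y)·log₂ p(x,y) over all 6 cells.
  cell (r,0): −0.05·log₂0.05 = 0.2161
  cell (r,1): −0.02·log₂0.02 = 0.1129
  cell (r,2): −0.29·log₂0.29 = 0.5179
  cell (s,0): −0.03·log₂0.03 = 0.1518
  cell (s,1): −0.22·log₂0.22 = 0.4806
  cell (s,2): −0.39·log₂0.39 = 0.5298
Sum = 2.009 bits.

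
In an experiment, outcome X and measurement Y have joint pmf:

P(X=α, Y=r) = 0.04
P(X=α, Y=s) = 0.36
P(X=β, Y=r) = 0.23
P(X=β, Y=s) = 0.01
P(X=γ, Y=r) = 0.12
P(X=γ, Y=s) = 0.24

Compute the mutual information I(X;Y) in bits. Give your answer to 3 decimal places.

Marginals: p(X) = (0.4000, 0.2400, 0.3600), p(Y) = (0.3900, 0.6100).
I(X;Y) = Σ p(x,y)·log₂[p(x,y)/(p(x)p(y))].
  (α,r): 0.04·log₂(0.2564) = -0.0785
  (α,s): 0.36·log₂(1.4754) = 0.2020
  (β,r): 0.23·log₂(2.4573) = 0.2983
  (β,s): 0.01·log₂(0.0683) = -0.0387
  (γ,r): 0.12·log₂(0.8547) = -0.0272
  (γ,s): 0.24·log₂(1.0929) = 0.0308
Sum = 0.387 bits.

0.387 bits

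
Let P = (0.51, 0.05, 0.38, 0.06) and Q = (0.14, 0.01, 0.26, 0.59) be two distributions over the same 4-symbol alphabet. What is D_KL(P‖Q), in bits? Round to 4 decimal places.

D(P‖Q) = Σ p·log₂(p/q).
  0.51·log₂(0.51/0.14) = 0.95119
  0.05·log₂(0.05/0.01) = 0.11610
  0.38·log₂(0.38/0.26) = 0.20805
  0.06·log₂(0.06/0.59) = -0.19786
D(P‖Q) = 1.0775 bits.

1.0775 bits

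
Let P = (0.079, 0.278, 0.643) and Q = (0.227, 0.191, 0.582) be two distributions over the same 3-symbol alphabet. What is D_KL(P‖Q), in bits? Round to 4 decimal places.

0.1227 bits

D(P‖Q) = Σ p·log₂(p/q).
  0.079·log₂(0.079/0.227) = -0.12030
  0.278·log₂(0.278/0.191) = 0.15054
  0.643·log₂(0.643/0.582) = 0.09246
D(P‖Q) = 0.1227 bits.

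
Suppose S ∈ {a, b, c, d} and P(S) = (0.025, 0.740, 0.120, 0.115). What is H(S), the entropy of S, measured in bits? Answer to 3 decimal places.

1.180 bits

H(S) = −Σ p·log₂ p.
  −(0.025)·log₂(0.025) = 0.1330
  −(0.740)·log₂(0.740) = 0.3215
  −(0.120)·log₂(0.120) = 0.3671
  −(0.115)·log₂(0.115) = 0.3588
Sum: 0.1330 + 0.3215 + 0.3671 + 0.3588 = 1.180 bits.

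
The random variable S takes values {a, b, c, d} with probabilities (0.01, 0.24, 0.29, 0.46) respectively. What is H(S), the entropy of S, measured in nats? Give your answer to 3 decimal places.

1.105 nats

H(S) = −Σ p·ln p.
  −(0.01)·ln(0.01) = 0.0461
  −(0.24)·ln(0.24) = 0.3425
  −(0.29)·ln(0.29) = 0.3590
  −(0.46)·ln(0.46) = 0.3572
Sum: 0.0461 + 0.3425 + 0.3590 + 0.3572 = 1.105 nats.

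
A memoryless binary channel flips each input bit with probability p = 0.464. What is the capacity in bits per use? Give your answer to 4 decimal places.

Binary symmetric channel: C = 1 − h₂(ε) where h₂ is the binary entropy function.
h₂(0.464) = −0.464·log₂0.464 − 0.536·log₂0.536 = 0.9963.
C = 1 − 0.9963 = 0.0037 bits per channel use.

0.0037 bits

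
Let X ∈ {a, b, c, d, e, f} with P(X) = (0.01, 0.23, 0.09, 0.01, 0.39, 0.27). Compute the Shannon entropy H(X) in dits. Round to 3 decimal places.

0.594 dits

H(X) = −Σ p·log₁₀ p.
  −(0.01)·log₁₀(0.01) = 0.0200
  −(0.23)·log₁₀(0.23) = 0.1468
  −(0.09)·log₁₀(0.09) = 0.0941
  −(0.01)·log₁₀(0.01) = 0.0200
  −(0.39)·log₁₀(0.39) = 0.1595
  −(0.27)·log₁₀(0.27) = 0.1535
Sum: 0.0200 + 0.1468 + 0.0941 + 0.0200 + 0.1595 + 0.1535 = 0.594 dits.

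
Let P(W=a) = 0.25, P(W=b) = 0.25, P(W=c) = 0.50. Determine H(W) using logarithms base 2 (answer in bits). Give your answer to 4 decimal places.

1.5000 bits

H(W) = −Σ p·log₂ p.
  −(0.25)·log₂(0.25) = 0.50000
  −(0.25)·log₂(0.25) = 0.50000
  −(0.50)·log₂(0.50) = 0.50000
Sum: 0.50000 + 0.50000 + 0.50000 = 1.5000 bits.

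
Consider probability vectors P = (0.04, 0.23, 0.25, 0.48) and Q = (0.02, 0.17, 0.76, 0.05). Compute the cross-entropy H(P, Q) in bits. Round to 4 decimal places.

2.9872 bits

H(P,Q) = −Σ p·log₂ q.
  −0.04·log₂(0.02) = 0.22575
  −0.23·log₂(0.17) = 0.58797
  −0.25·log₂(0.76) = 0.09898
  −0.48·log₂(0.05) = 2.07453
H(P,Q) = 2.9872 bits.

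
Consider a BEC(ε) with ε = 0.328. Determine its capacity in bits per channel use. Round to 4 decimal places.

0.6720 bits

Binary erasure channel: capacity C = 1 − ε.
C = 1 − 0.328 = 0.6720 bits per channel use.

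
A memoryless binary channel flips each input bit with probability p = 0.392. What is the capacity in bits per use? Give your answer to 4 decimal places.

0.0339 bits

Binary symmetric channel: C = 1 − h₂(ε) where h₂ is the binary entropy function.
h₂(0.392) = −0.392·log₂0.392 − 0.608·log₂0.608 = 0.9661.
C = 1 − 0.9661 = 0.0339 bits per channel use.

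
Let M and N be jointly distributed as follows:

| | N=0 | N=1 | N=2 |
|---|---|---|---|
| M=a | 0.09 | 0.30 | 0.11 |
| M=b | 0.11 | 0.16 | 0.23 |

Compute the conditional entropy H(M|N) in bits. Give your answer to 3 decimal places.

Marginals: p(M) = (0.5000, 0.5000), p(N) = (0.2000, 0.4600, 0.3400).
H(M|N) = Σ p(N) · H(M|N=·).
  N=0: p=0.2000, H(M|N=0) = 0.9928
  N=1: p=0.4600, H(M|N=1) = 0.9321
  N=2: p=0.3400, H(M|N=2) = 0.9082
Weighted sum = 0.936 bits.

0.936 bits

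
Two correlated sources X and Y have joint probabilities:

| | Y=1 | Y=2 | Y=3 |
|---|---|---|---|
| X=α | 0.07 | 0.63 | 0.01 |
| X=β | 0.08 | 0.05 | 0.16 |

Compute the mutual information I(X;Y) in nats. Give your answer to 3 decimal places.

0.282 nats

Marginals: p(X) = (0.7100, 0.2900), p(Y) = (0.1500, 0.6800, 0.1700).
I(X;Y) = Σ p(x,y)·ln[p(x,y)/(p(x)p(y))].
  (α,1): 0.07·ln(0.6573) = -0.0294
  (α,2): 0.63·ln(1.3049) = 0.1677
  (α,3): 0.01·ln(0.0829) = -0.0249
  (β,1): 0.08·ln(1.8391) = 0.0487
  (β,2): 0.05·ln(0.2535) = -0.0686
  (β,3): 0.16·ln(3.2454) = 0.1884
Sum = 0.282 nats.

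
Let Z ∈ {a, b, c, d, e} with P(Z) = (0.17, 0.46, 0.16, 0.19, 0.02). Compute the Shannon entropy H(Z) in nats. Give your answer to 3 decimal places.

1.345 nats

H(Z) = −Σ p·ln p.
  −(0.17)·ln(0.17) = 0.3012
  −(0.46)·ln(0.46) = 0.3572
  −(0.16)·ln(0.16) = 0.2932
  −(0.19)·ln(0.19) = 0.3155
  −(0.02)·ln(0.02) = 0.0782
Sum: 0.3012 + 0.3572 + 0.2932 + 0.3155 + 0.0782 = 1.345 nats.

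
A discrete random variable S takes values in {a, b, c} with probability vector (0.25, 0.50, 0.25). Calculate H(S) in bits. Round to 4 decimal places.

1.5000 bits

H(S) = −Σ p·log₂ p.
  −(0.25)·log₂(0.25) = 0.50000
  −(0.50)·log₂(0.50) = 0.50000
  −(0.25)·log₂(0.25) = 0.50000
Sum: 0.50000 + 0.50000 + 0.50000 = 1.5000 bits.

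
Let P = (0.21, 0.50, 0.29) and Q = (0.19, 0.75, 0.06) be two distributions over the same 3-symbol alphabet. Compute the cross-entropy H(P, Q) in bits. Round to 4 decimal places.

1.8877 bits

H(P,Q) = −Σ p·log₂ q.
  −0.21·log₂(0.19) = 0.50315
  −0.50·log₂(0.75) = 0.20752
  −0.29·log₂(0.06) = 1.17708
H(P,Q) = 1.8877 bits.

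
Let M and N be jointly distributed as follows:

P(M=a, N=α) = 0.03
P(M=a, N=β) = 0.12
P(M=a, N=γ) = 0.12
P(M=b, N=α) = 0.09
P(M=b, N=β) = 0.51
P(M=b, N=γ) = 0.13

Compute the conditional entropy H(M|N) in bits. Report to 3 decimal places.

0.790 bits

Chain rule: H(M|N) = H(M,N) − H(N).
Marginals: p(M) = (0.2700, 0.7300), p(N) = (0.1200, 0.6300, 0.2500).
H(M,N) = 2.0766 bits; H(N) = 1.2870 bits.
H(M|N) = 2.0766 − 1.2870 = 0.790 bits.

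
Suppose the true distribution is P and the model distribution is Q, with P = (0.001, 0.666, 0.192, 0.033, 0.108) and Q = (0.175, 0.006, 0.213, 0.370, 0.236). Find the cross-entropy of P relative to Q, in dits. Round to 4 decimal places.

1.6914 dits

H(P,Q) = −Σ p·log₁₀ q.
  −0.001·log₁₀(0.175) = 0.00076
  −0.666·log₁₀(0.006) = 1.47975
  −0.192·log₁₀(0.213) = 0.12895
  −0.033·log₁₀(0.370) = 0.01425
  −0.108·log₁₀(0.236) = 0.06773
H(P,Q) = 1.6914 dits.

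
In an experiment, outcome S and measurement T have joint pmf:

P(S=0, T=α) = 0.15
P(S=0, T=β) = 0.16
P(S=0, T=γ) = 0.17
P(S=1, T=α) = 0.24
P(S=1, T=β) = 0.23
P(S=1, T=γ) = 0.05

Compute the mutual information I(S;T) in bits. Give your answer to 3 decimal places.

0.073 bits

Marginals: p(S) = (0.4800, 0.5200), p(T) = (0.3900, 0.3900, 0.2200).
I(S;T) = Σ p(x,y)·log₂[p(x,y)/(p(x)p(y))].
  (0,α): 0.15·log₂(0.8013) = -0.0479
  (0,β): 0.16·log₂(0.8547) = -0.0362
  (0,γ): 0.17·log₂(1.6098) = 0.1168
  (1,α): 0.24·log₂(1.1834) = 0.0583
  (1,β): 0.23·log₂(1.1341) = 0.0418
  (1,γ): 0.05·log₂(0.4371) = -0.0597
Sum = 0.073 bits.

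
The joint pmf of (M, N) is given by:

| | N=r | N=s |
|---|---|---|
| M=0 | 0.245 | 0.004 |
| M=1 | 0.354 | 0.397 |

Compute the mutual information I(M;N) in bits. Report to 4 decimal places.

0.1927 bits

Marginals: p(M) = (0.2490, 0.7510), p(N) = (0.5990, 0.4010).
I(M;N) = Σ p(x,y)·log₂[p(x,y)/(p(x)p(y))].
  (0,r): 0.245·log₂(1.6426) = 0.17542
  (0,s): 0.004·log₂(0.0401) = -0.01857
  (1,r): 0.354·log₂(0.7869) = -0.12237
  (1,s): 0.397·log₂(1.3183) = 0.15826
Sum = 0.1927 bits.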